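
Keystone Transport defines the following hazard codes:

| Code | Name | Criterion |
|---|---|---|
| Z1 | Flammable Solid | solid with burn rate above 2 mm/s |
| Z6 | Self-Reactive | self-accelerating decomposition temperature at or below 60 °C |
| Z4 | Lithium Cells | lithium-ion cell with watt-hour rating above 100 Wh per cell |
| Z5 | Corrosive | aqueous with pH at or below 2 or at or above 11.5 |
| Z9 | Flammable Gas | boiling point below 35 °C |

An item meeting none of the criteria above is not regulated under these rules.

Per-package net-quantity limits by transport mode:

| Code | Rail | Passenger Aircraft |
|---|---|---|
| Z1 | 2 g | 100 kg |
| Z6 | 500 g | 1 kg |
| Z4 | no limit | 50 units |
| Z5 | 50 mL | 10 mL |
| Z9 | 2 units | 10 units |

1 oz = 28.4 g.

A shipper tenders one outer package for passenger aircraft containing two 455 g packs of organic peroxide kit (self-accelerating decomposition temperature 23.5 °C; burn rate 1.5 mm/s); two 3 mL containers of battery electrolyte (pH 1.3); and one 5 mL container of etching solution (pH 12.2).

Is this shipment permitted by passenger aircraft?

No

Self-accelerating decomposition temperature 23.5 °C meets the Code Z6 criterion (Self-Reactive), so the organic peroxide kit is Code Z6.
The battery electrolyte has pH 1.3, which is ≤ 2, so it is Code Z5 (Corrosive).
With pH 12.2 (≥ 11.5), the etching solution falls in Code Z5.
Total Code Z5: (two 3 mL containers = 6 mL) + 5 mL = 11 mL.
11 mL exceeds the passenger aircraft limit of 10 mL for Code Z5.
Code Z6 quantity: two 455 g packs = 910 g.
910 g ≤ 1 kg (passenger aircraft limit, Code Z6) — within limit.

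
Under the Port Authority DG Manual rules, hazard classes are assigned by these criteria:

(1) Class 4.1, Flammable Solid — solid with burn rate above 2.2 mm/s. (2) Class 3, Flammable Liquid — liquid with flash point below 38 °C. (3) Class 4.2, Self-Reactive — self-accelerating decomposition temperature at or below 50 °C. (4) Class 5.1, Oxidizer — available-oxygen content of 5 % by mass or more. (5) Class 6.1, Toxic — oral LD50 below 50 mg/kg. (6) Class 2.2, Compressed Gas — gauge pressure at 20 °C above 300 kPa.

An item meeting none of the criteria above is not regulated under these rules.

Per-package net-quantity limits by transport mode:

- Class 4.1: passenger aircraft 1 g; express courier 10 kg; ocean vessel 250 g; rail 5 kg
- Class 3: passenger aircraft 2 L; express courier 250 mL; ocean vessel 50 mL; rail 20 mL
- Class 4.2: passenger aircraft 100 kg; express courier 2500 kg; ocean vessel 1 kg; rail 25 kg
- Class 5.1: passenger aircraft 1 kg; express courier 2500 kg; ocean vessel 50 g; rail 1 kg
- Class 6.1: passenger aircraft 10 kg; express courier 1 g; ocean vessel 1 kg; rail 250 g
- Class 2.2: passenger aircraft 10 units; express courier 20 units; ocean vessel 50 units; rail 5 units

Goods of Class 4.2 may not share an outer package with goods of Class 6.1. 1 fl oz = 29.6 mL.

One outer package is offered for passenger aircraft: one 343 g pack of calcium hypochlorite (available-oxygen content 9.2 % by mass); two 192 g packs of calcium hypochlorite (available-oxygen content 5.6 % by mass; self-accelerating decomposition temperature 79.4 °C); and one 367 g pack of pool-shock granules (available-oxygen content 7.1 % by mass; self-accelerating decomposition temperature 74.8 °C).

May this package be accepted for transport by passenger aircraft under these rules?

No

Calcium hypochlorite: available-oxygen content 9.2 % by mass ≥ 5 % by mass → Class 5.1 (Oxidizer).
Available-oxygen content 5.6 % by mass meets the Class 5.1 criterion (Oxidizer), so the calcium hypochlorite is Class 5.1.
Available-oxygen content 7.1 % by mass meets the Class 5.1 criterion (Oxidizer), so the pool-shock granules are Class 5.1.
Total Class 5.1: 343 g + (two 192 g packs = 384 g) + 367 g = 1.094 kg.
That exceeds the Class 5.1 passenger aircraft limit of 1 kg.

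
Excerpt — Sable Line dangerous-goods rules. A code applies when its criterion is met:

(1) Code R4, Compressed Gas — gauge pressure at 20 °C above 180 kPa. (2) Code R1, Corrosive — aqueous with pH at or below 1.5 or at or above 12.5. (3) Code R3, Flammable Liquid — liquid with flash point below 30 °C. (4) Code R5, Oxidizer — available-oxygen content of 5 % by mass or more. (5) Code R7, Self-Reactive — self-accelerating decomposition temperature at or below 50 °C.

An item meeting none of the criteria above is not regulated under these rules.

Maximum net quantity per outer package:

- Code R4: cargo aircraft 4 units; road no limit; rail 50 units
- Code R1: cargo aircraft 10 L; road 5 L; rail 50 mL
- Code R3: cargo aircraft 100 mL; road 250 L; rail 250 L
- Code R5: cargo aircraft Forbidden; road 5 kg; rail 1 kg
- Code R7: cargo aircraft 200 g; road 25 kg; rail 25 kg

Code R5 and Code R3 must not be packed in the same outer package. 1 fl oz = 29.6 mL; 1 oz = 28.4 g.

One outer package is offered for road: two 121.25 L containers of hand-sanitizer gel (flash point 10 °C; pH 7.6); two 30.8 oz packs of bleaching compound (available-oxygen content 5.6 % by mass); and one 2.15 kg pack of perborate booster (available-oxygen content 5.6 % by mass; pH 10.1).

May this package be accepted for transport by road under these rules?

No

The hand-sanitizer gel has flash point 10 °C, which is < 30 °C, so it is Code R3 (Flammable Liquid).
Available-oxygen content 5.6 % by mass meets the Code R5 criterion (Oxidizer), so the bleaching compound is Code R5.
The perborate booster has available-oxygen content 5.6 % by mass, which is ≥ 5 % by mass, so it is Code R5 (Oxidizer).
Total Code R5: (two 30.8 oz packs = 1749.44 g) + 2.15 kg = 3899.44 g.
3899.44 g is within the road limit of 5 kg for Code R5.
Code R3 quantity: two 121.25 L containers = 242.5 L.
242.5 L ≤ 250 L (road limit, Code R3) — within limit.
Code R5 and Code R3 may not share an outer package.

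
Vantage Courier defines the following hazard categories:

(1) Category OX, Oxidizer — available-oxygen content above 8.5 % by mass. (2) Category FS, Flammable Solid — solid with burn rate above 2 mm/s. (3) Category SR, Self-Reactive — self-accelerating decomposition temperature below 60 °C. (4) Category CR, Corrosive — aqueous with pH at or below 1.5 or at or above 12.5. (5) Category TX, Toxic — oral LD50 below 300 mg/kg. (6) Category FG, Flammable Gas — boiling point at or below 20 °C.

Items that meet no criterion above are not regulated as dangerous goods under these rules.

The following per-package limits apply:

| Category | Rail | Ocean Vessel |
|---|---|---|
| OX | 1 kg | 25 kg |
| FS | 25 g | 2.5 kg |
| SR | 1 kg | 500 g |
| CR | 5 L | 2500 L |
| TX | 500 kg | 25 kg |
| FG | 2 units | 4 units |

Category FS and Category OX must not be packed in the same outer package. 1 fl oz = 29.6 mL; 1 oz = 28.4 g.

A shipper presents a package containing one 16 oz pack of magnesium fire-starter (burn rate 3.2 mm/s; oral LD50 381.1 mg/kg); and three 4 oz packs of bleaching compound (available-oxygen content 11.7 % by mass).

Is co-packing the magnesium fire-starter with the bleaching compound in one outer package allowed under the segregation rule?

No

Magnesium fire-starter: burn rate 3.2 mm/s > 2 mm/s → Category FS (Flammable Solid).
Bleaching compound: available-oxygen content 11.7 % by mass > 8.5 % by mass → Category OX (Oxidizer).
Category FS and Category OX may not share an outer package.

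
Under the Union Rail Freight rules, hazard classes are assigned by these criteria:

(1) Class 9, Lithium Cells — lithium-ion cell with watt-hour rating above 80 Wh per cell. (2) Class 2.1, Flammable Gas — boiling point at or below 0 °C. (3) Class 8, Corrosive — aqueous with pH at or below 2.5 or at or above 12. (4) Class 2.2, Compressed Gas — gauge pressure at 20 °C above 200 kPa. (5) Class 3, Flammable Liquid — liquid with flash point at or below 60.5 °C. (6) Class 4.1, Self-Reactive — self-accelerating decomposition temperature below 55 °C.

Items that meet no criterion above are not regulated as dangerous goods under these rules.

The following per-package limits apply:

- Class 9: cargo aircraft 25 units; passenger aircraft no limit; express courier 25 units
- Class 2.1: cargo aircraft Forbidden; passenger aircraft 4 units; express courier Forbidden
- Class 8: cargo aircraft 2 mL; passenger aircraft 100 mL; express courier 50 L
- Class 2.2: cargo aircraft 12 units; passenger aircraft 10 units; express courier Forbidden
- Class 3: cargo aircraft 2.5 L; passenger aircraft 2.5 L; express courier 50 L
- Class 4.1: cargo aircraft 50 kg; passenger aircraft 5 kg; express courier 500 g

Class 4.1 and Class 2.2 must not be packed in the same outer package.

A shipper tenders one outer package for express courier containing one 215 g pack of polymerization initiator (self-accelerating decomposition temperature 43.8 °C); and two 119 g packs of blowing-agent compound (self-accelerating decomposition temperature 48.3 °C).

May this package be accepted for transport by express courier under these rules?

Polymerization initiator: self-accelerating decomposition temperature 43.8 °C < 55 °C → Class 4.1 (Self-Reactive).
With self-accelerating decomposition temperature 48.3 °C (< 55 °C), the blowing-agent compound falls in Class 4.1.
Total Class 4.1: 215 g + (two 119 g packs = 238 g) = 453 g.
453 g ≤ 500 g (express courier limit, Class 4.1) — within limit.

Yes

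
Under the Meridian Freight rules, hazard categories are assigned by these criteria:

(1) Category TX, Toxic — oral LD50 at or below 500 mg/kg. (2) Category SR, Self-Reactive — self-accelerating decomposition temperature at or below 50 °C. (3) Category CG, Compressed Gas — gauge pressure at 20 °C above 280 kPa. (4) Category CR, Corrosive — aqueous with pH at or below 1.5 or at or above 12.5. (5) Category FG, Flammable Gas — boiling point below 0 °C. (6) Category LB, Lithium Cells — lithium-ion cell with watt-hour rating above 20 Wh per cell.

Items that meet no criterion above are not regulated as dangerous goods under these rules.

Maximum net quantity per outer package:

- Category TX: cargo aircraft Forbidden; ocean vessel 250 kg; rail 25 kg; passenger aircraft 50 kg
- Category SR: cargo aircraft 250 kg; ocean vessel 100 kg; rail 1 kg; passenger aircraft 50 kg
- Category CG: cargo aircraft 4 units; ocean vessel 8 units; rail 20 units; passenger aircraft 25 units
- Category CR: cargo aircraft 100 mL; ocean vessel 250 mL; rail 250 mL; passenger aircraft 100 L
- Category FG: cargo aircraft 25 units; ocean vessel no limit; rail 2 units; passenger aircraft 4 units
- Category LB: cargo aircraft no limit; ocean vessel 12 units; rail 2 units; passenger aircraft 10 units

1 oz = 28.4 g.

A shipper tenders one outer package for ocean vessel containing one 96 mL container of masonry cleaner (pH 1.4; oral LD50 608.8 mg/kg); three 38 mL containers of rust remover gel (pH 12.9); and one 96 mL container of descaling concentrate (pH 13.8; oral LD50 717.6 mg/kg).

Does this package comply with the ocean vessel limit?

No

Masonry cleaner: pH 1.4 ≤ 1.5 → Category CR (Corrosive).
The rust remover gel has pH 12.9, which is ≥ 12.5, so it is Category CR (Corrosive).
pH 13.8 meets the Category CR criterion (Corrosive), so the descaling concentrate is Category CR.
Category CR net quantity: 96 mL + (three 38 mL containers = 114 mL) + 96 mL = 306 mL.
306 mL exceeds the ocean vessel limit of 250 mL for Category CR.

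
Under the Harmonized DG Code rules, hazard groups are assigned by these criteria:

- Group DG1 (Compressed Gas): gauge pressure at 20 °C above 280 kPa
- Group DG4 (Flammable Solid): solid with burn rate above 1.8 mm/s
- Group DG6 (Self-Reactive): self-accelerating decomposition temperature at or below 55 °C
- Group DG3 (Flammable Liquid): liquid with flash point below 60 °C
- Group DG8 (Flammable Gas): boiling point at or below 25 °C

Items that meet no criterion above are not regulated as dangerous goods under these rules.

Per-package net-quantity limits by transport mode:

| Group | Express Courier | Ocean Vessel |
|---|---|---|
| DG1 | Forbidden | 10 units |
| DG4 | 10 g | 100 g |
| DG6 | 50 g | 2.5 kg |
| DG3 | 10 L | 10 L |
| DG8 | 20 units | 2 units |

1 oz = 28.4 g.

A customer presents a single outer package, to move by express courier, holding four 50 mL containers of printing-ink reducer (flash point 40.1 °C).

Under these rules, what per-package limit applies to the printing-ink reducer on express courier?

Flash point 40.1 °C meets the Group DG3 criterion (Flammable Liquid), so the printing-ink reducer is Group DG3.
The express courier limit for Group DG3 is 10 L.

10 L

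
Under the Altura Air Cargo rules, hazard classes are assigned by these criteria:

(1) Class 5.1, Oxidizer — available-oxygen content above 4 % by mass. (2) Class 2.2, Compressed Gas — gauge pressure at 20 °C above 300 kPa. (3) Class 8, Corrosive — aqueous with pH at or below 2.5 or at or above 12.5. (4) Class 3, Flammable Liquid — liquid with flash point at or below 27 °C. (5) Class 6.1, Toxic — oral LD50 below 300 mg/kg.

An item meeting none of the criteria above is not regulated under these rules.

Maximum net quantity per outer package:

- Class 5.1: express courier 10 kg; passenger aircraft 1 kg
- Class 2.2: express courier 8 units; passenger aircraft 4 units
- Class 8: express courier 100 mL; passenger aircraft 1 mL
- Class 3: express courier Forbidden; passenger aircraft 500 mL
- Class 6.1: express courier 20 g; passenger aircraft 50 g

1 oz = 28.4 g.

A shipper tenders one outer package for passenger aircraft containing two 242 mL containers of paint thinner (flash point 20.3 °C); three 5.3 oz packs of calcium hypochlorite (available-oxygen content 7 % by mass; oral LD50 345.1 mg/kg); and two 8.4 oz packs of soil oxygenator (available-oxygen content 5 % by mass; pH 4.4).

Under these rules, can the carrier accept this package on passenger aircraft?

Yes

The paint thinner has flash point 20.3 °C, which is ≤ 27 °C, so it is Class 3 (Flammable Liquid).
Calcium hypochlorite: available-oxygen content 7 % by mass > 4 % by mass → Class 5.1 (Oxidizer).
Soil oxygenator: available-oxygen content 5 % by mass > 4 % by mass → Class 5.1 (Oxidizer).
Total Class 5.1: (three 5.3 oz packs = 451.56 g) + (two 8.4 oz packs = 477.12 g) = 928.68 g.
That is within the Class 5.1 passenger aircraft limit of 1 kg.
Class 3 quantity: two 242 mL containers = 484 mL.
That is within the Class 3 passenger aircraft limit of 500 mL.
Every hazard class is within its passenger aircraft limit and no segregation rule is violated.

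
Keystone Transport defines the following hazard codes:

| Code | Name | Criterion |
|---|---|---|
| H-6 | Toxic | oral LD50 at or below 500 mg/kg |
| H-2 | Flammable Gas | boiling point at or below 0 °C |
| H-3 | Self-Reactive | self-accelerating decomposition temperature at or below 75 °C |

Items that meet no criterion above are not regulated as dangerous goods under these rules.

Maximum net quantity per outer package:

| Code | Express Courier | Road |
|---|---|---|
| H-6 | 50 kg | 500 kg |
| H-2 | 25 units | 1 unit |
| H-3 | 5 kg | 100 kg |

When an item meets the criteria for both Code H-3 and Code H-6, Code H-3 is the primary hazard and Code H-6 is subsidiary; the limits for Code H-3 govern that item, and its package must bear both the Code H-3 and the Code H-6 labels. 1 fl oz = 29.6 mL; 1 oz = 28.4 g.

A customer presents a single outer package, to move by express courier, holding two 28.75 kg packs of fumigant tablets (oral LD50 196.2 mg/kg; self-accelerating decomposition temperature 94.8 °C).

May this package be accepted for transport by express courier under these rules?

Fumigant tablets: oral LD50 196.2 mg/kg ≤ 500 mg/kg → Code H-6 (Toxic).
Code H-6 quantity: two 28.75 kg packs = 57.5 kg.
57.5 kg > 50 kg (express courier limit, Code H-6) — over the limit.

No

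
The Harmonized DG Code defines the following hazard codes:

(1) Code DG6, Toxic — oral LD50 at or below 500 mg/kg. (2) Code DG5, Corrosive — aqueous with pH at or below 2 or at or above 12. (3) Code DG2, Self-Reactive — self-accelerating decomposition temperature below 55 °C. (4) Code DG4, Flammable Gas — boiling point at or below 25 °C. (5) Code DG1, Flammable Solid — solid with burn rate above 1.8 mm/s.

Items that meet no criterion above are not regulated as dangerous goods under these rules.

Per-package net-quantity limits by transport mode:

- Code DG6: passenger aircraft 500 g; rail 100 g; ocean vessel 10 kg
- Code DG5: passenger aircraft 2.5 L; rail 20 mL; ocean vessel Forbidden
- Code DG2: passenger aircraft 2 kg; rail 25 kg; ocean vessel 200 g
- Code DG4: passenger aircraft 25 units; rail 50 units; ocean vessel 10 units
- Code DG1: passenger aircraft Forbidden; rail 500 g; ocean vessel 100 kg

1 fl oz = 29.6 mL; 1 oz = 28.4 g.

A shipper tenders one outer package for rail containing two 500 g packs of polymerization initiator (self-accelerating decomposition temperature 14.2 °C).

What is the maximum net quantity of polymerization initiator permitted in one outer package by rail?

Polymerization initiator: self-accelerating decomposition temperature 14.2 °C < 55 °C → Code DG2 (Self-Reactive).
The rail limit for Code DG2 is 25 kg.

25 kg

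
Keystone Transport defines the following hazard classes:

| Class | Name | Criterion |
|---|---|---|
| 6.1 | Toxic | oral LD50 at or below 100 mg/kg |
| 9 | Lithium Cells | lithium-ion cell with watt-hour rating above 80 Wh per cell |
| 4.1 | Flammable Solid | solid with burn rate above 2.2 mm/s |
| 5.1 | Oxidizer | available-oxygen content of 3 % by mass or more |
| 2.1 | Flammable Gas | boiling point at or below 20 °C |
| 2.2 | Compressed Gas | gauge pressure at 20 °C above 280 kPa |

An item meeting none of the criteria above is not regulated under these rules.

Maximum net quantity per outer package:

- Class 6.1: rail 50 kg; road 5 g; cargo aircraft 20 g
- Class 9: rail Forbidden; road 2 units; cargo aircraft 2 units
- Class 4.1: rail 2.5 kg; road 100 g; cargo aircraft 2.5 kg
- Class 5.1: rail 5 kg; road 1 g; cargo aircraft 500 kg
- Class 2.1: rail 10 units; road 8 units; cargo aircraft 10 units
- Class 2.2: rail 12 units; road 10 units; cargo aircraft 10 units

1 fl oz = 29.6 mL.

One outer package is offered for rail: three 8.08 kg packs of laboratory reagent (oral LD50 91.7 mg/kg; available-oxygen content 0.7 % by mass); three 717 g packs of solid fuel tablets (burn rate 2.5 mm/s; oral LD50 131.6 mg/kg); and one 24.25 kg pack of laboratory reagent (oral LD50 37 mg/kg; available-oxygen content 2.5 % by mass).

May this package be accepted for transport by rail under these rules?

Yes

Oral LD50 91.7 mg/kg meets the Class 6.1 criterion (Toxic), so the laboratory reagent is Class 6.1.
The solid fuel tablets have burn rate 2.5 mm/s, which is > 2.2 mm/s, so they are Class 4.1 (Flammable Solid).
With oral LD50 37 mg/kg (≤ 100 mg/kg), the laboratory reagent falls in Class 6.1.
Class 4.1 quantity: three 717 g packs = 2.151 kg.
2.151 kg ≤ 2.5 kg (rail limit, Class 4.1) — within limit.
Class 6.1 net quantity: (three 8.08 kg packs = 24.24 kg) + 24.25 kg = 48.49 kg.
That is within the Class 6.1 rail limit of 50 kg.
Every hazard class is within its rail limit and no segregation rule is violated.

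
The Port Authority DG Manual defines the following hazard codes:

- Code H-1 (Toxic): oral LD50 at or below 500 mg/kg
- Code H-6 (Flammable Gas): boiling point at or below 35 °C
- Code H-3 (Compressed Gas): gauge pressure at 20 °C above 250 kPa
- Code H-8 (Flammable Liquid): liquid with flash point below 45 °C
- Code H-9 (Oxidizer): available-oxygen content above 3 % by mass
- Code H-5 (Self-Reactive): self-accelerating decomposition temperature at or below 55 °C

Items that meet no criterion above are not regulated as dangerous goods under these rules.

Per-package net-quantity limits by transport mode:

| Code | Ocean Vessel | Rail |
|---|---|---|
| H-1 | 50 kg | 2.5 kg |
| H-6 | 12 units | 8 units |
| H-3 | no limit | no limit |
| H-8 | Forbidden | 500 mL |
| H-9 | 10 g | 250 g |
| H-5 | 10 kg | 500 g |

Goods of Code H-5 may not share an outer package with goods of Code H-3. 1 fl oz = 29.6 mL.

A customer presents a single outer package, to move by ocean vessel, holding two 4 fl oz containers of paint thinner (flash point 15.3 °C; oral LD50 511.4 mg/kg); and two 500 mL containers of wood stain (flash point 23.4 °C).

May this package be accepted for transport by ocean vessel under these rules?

The paint thinner has flash point 15.3 °C, which is < 45 °C, so it is Code H-8 (Flammable Liquid).
With flash point 23.4 °C (< 45 °C), the wood stain falls in Code H-8.
Total Code H-8: (two 4 fl oz containers = 236.8 mL) + (two 500 mL containers = 1 L) = 1236.8 mL.
Code H-8 is Forbidden by ocean vessel.

No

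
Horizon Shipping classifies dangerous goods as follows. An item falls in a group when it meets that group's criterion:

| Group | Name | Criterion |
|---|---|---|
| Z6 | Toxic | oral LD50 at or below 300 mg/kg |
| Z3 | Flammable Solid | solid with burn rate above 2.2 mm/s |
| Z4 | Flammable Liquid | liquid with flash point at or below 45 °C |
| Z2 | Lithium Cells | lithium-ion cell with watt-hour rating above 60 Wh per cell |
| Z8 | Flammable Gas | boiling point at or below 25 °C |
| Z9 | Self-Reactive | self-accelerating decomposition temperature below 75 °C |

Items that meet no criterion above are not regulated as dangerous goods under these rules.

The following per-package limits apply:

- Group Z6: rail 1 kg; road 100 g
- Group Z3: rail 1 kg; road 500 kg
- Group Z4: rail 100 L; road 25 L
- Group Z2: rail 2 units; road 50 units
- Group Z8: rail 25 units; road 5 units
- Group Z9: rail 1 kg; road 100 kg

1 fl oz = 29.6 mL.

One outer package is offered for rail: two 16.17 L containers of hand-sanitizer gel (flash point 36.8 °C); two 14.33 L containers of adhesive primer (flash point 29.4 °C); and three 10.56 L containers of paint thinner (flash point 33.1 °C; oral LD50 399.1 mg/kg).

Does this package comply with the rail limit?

The hand-sanitizer gel has flash point 36.8 °C, which is ≤ 45 °C, so it is Group Z4 (Flammable Liquid).
With flash point 29.4 °C (≤ 45 °C), the adhesive primer falls in Group Z4.
Flash point 33.1 °C meets the Group Z4 criterion (Flammable Liquid), so the paint thinner is Group Z4.
Group Z4 net quantity: (two 16.17 L containers = 32.34 L) + (two 14.33 L containers = 28.66 L) + (three 10.56 L containers = 31.68 L) = 92.68 L.
92.68 L is within the rail limit of 100 L for Group Z4.

Yes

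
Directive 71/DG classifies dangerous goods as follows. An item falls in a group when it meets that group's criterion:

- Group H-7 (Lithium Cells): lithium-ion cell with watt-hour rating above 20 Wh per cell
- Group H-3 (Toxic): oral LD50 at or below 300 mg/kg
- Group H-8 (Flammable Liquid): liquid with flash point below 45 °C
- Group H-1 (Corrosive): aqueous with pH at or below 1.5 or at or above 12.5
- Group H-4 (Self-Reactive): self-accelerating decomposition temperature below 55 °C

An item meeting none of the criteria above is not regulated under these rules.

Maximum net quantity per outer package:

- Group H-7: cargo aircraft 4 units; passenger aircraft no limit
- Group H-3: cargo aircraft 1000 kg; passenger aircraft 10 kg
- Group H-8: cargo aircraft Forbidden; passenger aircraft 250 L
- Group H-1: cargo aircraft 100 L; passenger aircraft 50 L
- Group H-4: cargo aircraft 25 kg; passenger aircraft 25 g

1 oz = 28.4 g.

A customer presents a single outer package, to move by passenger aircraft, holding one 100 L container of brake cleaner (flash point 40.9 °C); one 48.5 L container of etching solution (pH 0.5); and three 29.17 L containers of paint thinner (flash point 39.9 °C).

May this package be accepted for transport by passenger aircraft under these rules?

Flash point 40.9 °C meets the Group H-8 criterion (Flammable Liquid), so the brake cleaner is Group H-8.
Etching solution: pH 0.5 ≤ 1.5 → Group H-1 (Corrosive).
Flash point 39.9 °C meets the Group H-8 criterion (Flammable Liquid), so the paint thinner is Group H-8.
Total Group H-8: 100 L + (three 29.17 L containers = 87.51 L) = 187.51 L.
That is within the Group H-8 passenger aircraft limit of 250 L.
Group H-1 quantity: 48.5 L.
48.5 L ≤ 50 L (passenger aircraft limit, Group H-1) — within limit.
Every hazard group is within its passenger aircraft limit and no segregation rule is violated.

Yes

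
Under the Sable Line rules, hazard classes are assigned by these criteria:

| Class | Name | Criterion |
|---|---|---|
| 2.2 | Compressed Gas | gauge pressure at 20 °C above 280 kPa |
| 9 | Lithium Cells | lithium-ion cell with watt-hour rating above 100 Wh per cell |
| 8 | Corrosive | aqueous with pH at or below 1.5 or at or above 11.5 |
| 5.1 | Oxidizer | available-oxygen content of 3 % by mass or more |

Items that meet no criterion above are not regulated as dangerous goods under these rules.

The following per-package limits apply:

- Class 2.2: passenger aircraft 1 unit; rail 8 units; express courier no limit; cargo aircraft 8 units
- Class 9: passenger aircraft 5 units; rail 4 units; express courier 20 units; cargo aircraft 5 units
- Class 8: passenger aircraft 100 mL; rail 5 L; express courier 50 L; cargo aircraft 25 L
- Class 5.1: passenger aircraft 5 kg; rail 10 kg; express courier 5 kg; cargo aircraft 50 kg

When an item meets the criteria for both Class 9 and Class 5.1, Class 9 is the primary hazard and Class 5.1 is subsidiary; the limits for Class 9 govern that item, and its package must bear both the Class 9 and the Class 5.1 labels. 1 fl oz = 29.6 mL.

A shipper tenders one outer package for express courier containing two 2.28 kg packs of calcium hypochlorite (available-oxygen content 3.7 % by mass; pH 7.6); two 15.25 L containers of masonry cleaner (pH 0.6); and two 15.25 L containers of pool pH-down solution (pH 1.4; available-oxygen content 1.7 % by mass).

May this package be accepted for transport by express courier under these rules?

Available-oxygen content 3.7 % by mass meets the Class 5.1 criterion (Oxidizer), so the calcium hypochlorite is Class 5.1.
The masonry cleaner has pH 0.6, which is ≤ 1.5, so it is Class 8 (Corrosive).
Pool pH-down solution: pH 1.4 ≤ 1.5 → Class 8 (Corrosive).
Class 8 net quantity: (two 15.25 L containers = 30.5 L) + (two 15.25 L containers = 30.5 L) = 61 L.
That exceeds the Class 8 express courier limit of 50 L.
Class 5.1 quantity: two 2.28 kg packs = 4.56 kg.
That is within the Class 5.1 express courier limit of 5 kg.

No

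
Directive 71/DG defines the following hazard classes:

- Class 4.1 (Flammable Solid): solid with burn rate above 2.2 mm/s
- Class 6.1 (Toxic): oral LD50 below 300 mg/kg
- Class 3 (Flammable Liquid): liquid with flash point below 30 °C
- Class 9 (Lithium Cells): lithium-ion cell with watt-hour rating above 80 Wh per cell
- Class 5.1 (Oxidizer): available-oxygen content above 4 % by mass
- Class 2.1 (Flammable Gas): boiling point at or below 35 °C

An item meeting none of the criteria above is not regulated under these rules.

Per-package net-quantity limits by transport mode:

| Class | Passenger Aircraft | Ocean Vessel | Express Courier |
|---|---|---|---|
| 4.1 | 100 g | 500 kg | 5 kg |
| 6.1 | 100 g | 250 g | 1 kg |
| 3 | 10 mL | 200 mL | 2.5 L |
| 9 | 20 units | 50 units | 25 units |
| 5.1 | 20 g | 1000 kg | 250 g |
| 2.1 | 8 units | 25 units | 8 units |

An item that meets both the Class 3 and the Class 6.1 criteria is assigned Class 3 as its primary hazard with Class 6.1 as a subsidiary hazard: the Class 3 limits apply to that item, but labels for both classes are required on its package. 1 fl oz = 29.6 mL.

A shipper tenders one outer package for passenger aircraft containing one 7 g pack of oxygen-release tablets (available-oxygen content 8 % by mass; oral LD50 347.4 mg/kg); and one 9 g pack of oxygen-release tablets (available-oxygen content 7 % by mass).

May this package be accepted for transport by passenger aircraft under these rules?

With available-oxygen content 8 % by mass (> 4 % by mass), the oxygen-release tablets fall in Class 5.1.
The oxygen-release tablets have available-oxygen content 7 % by mass, which is > 4 % by mass, so they are Class 5.1 (Oxidizer).
Total Class 5.1: 7 g + 9 g = 16 g.
16 g ≤ 20 g (passenger aircraft limit, Class 5.1) — within limit.

Yes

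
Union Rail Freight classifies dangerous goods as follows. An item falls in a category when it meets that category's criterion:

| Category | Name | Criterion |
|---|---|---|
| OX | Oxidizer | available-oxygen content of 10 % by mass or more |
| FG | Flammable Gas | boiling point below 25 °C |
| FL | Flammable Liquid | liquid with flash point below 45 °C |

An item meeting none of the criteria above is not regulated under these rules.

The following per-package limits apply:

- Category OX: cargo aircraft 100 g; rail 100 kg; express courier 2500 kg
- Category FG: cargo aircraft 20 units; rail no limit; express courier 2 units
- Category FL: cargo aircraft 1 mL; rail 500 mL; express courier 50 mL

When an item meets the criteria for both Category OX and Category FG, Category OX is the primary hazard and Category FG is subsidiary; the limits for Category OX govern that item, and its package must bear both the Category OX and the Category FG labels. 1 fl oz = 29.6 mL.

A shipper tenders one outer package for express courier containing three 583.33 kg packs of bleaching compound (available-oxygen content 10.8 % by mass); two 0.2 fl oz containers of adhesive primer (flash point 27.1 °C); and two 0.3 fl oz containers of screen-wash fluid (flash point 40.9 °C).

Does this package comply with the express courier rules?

Yes

The bleaching compound has available-oxygen content 10.8 % by mass, which is ≥ 10 % by mass, so it is Category OX (Oxidizer).
With flash point 27.1 °C (< 45 °C), the adhesive primer falls in Category FL.
The screen-wash fluid has flash point 40.9 °C, which is < 45 °C, so it is Category FL (Flammable Liquid).
Total Category FL: (two 0.2 fl oz containers = 11.84 mL) + (two 0.3 fl oz containers = 17.76 mL) = 29.6 mL.
29.6 mL is within the express courier limit of 50 mL for Category FL.
Category OX quantity: three 583.33 kg packs = 1749.99 kg.
That is within the Category OX express courier limit of 2500 kg.
Every hazard category is within its express courier limit and no segregation rule is violated.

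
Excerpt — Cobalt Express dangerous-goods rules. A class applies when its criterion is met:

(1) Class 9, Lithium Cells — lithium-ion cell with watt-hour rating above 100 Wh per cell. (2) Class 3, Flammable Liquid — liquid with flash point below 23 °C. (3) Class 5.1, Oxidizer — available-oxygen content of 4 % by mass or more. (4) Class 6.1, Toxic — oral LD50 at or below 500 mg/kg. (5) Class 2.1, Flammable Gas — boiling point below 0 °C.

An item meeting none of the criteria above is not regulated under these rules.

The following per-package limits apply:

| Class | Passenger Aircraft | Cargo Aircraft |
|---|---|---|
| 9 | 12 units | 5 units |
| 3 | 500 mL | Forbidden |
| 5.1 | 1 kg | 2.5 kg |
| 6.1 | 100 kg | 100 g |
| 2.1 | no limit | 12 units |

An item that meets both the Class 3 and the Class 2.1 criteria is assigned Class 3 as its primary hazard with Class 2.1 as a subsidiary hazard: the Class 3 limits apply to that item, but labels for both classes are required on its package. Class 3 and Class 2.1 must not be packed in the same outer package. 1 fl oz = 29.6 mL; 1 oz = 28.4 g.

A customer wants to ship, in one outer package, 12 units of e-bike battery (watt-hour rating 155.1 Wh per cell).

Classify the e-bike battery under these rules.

E-bike battery: watt-hour rating 155.1 Wh per cell > 100 Wh per cell → Class 9 (Lithium Cells).

Class 9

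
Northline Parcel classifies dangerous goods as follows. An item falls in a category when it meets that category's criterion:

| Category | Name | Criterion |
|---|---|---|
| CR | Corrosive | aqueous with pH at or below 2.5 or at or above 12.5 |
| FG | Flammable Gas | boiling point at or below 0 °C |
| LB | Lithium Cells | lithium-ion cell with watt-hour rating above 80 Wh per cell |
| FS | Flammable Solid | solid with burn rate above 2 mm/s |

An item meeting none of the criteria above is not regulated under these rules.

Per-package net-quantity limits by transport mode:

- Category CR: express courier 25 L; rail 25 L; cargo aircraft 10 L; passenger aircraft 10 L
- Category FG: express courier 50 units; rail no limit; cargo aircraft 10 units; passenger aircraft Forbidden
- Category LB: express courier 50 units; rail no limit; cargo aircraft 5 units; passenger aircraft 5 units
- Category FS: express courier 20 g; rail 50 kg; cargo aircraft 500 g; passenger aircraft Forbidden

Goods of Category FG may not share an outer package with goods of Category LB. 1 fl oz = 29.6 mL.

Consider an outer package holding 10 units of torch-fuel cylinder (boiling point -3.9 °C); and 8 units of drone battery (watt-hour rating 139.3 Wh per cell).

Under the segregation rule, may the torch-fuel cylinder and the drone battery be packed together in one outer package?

No

The torch-fuel cylinder has boiling point -3.9 °C, which is ≤ 0 °C, so it is Category FG (Flammable Gas).
The drone battery has watt-hour rating 139.3 Wh per cell, which is > 80 Wh per cell, so it is Category LB (Lithium Cells).
Category FG and Category LB may not share an outer package.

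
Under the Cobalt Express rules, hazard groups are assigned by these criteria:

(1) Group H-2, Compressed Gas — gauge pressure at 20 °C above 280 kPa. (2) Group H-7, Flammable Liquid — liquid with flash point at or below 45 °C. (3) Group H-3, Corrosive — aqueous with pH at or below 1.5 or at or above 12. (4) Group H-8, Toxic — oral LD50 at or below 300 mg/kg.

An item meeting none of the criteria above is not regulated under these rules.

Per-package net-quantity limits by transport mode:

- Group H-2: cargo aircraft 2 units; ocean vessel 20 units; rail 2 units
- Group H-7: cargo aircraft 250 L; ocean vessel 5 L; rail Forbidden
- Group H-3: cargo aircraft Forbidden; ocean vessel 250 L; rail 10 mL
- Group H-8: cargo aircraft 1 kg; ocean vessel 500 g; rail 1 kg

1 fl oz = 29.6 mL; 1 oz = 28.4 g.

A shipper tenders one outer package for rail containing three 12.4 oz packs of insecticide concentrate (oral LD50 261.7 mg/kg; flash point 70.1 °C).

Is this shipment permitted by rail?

Insecticide concentrate: oral LD50 261.7 mg/kg ≤ 300 mg/kg → Group H-8 (Toxic).
Group H-8 quantity: three 12.4 oz packs = 1056.48 g.
That exceeds the Group H-8 rail limit of 1 kg.

No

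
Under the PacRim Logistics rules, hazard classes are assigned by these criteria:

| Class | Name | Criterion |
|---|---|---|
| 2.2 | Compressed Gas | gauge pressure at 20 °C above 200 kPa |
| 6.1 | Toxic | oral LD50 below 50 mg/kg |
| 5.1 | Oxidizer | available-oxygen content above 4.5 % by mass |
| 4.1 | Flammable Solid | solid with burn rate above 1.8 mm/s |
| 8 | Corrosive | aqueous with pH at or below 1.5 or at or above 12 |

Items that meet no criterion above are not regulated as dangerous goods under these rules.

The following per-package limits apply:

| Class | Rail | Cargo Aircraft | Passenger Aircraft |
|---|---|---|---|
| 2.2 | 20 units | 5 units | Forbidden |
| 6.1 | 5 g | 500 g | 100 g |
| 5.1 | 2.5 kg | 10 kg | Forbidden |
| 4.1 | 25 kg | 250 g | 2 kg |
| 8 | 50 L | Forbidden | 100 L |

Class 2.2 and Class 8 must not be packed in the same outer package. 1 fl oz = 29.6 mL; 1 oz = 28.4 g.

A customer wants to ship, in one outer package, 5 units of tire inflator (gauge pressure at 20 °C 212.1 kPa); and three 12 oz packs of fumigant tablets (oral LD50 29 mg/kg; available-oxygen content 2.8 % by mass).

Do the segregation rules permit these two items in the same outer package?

With gauge pressure at 20 °C 212.1 kPa (> 200 kPa), the tire inflator falls in Class 2.2.
Oral LD50 29 mg/kg meets the Class 6.1 criterion (Toxic), so the fumigant tablets are Class 6.1.
No segregation rule bars Class 2.2 with Class 6.1.

Yes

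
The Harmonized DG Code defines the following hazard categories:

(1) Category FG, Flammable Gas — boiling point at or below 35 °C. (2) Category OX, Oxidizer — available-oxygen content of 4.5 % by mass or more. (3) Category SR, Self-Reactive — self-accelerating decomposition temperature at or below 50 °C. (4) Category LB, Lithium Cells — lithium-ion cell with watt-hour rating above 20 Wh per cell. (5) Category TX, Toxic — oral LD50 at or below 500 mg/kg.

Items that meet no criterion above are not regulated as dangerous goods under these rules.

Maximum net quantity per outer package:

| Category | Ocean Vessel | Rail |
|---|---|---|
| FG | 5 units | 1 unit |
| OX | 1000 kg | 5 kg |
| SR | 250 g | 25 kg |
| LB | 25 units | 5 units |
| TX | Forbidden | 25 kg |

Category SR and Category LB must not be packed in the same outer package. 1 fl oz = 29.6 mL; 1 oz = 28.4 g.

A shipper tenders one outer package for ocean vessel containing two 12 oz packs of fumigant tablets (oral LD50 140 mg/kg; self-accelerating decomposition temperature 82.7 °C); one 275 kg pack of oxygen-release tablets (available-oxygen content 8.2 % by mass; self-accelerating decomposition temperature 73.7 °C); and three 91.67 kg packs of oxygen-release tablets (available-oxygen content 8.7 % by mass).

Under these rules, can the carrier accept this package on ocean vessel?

The fumigant tablets have oral LD50 140 mg/kg, which is ≤ 500 mg/kg, so they are Category TX (Toxic).
Oxygen-release tablets: available-oxygen content 8.2 % by mass ≥ 4.5 % by mass → Category OX (Oxidizer).
Oxygen-release tablets: available-oxygen content 8.7 % by mass ≥ 4.5 % by mass → Category OX (Oxidizer).
Total Category OX: 275 kg + (three 91.67 kg packs = 275.01 kg) = 550.01 kg.
550.01 kg ≤ 1000 kg (ocean vessel limit, Category OX) — within limit.
Category TX quantity: two 12 oz packs = 681.6 g.
By ocean vessel, Category TX is Forbidden regardless of quantity.
The segregation rule (Category SR with Category LB) does not apply to Category OX with Category TX.

No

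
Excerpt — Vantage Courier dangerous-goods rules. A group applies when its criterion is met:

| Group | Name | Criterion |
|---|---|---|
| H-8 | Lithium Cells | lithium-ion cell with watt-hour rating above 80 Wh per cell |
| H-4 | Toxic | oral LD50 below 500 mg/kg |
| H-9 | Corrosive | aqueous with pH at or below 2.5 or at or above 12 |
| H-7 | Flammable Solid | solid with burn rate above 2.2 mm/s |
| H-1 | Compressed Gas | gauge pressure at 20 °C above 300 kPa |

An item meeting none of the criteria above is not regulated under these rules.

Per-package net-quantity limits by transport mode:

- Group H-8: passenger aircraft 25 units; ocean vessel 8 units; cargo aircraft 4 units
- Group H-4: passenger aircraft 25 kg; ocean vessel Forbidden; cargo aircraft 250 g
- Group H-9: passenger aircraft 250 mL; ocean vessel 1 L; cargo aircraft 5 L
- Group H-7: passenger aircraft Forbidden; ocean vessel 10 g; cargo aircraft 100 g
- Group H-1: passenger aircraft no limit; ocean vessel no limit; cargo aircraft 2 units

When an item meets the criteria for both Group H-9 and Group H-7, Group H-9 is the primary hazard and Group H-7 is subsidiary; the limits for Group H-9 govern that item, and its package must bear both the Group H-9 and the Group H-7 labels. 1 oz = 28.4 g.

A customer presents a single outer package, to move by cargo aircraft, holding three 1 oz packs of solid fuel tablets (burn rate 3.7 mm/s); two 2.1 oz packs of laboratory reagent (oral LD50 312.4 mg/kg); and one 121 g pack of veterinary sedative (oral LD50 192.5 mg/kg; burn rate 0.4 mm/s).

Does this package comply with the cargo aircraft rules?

Solid fuel tablets: burn rate 3.7 mm/s > 2.2 mm/s → Group H-7 (Flammable Solid).
Laboratory reagent: oral LD50 312.4 mg/kg < 500 mg/kg → Group H-4 (Toxic).
Veterinary sedative: oral LD50 192.5 mg/kg < 500 mg/kg → Group H-4 (Toxic).
Group H-4 net quantity: (two 2.1 oz packs = 119.28 g) + 121 g = 240.28 g.
That is within the Group H-4 cargo aircraft limit of 250 g.
Group H-7 quantity: three 1 oz packs = 85.2 g.
That is within the Group H-7 cargo aircraft limit of 100 g.
Every hazard group is within its cargo aircraft limit and no segregation rule is violated.

Yes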